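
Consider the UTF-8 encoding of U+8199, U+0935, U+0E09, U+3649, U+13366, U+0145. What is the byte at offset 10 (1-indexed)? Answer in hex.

1-indexed offset 10 is 0-indexed offset 9.
U+8199 → 3-byte form E8 86 99 at offsets 0–2.
U+0935 → 3-byte form E0 A4 B5 at offsets 3–5.
U+0E09 → 3-byte form E0 B8 89 at offsets 6–8.
U+3649 → 3-byte form E3 99 89 at offsets 9–11.
Offset 9 falls in char 4's range; it's byte 1 of E3 99 89 = 0xE3.

0xE3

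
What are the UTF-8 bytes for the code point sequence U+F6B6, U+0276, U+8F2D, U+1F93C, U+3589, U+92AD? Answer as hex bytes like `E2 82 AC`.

U+F6B6: 3-byte form → EF 9A B6.
U+0276: 2-byte form → C9 B6.
U+8F2D: 3-byte form → E8 BC AD.
U+1F93C: 4-byte form → F0 9F A4 BC.
U+3589: 3-byte form → E3 96 89.
U+92AD: 3-byte form → E9 8A AD.
Concatenated (18 bytes): EF 9A B6 C9 B6 E8 BC AD F0 9F A4 BC E3 96 89 E9 8A AD.

EF 9A B6 C9 B6 E8 BC AD F0 9F A4 BC E3 96 89 E9 8A AD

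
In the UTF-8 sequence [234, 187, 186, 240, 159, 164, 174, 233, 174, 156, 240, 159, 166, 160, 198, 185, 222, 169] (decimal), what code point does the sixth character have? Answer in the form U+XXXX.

U+07A9

Offset 0: leading byte 0xEA = 11101010 → 3-byte char #1 = EA BB BA.
Offset 3: leading byte 0xF0 = 11110000 → 4-byte char #2 = F0 9F A4 AE.
Offset 7: leading byte 0xE9 = 11101001 → 3-byte char #3 = E9 AE 9C.
Offset 10: leading byte 0xF0 = 11110000 → 4-byte char #4 = F0 9F A6 A0.
Offset 14: leading byte 0xC6 = 11000110 → 2-byte char #5 = C6 B9.
Offset 16: leading byte 0xDE = 11011110 → 2-byte char #6 = DE A9.
Leading byte 0xDE = 11011110 matches 110xxxxx → 2-byte sequence.
Byte 1: 0xDE = 11011110, payload 11110 (5 bits).
Byte 2: 0xA9 = 10101001 (10xxxxxx ✓), payload 101001.
Concatenate: 11110101001 = 0x7A9 (11 bits → U+07A9).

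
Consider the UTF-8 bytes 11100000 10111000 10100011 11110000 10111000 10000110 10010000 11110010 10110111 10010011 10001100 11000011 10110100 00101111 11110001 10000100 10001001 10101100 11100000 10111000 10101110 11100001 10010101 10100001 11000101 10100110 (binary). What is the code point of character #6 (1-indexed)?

U+4426C

Offset 0: leading byte 0xE0 = 11100000 → 3-byte char #1 = E0 B8 A3.
Offset 3: leading byte 0xF0 = 11110000 → 4-byte char #2 = F0 B8 86 90.
Offset 7: leading byte 0xF2 = 11110010 → 4-byte char #3 = F2 B7 93 8C.
Offset 11: leading byte 0xC3 = 11000011 → 2-byte char #4 = C3 B4.
Offset 13: leading byte 0x2F = 00101111 → 1-byte char #5 = 2F.
Offset 14: leading byte 0xF1 = 11110001 → 4-byte char #6 = F1 84 89 AC.
Leading byte 0xF1 = 11110001 matches 11110xxx → 4-byte sequence.
Byte 1: 0xF1 = 11110001, payload 001 (3 bits).
Byte 2: 0x84 = 10000100 (10xxxxxx ✓), payload 000100.
Byte 3: 0x89 = 10001001 (10xxxxxx ✓), payload 001001.
Byte 4: 0xAC = 10101100 (10xxxxxx ✓), payload 101100.
Concatenate: 001000100001001101100 = 0x4426C (21 bits → U+4426C).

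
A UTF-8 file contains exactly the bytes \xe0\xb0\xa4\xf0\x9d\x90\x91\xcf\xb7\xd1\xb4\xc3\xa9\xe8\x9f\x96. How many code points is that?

Byte at offset 0: 0xE0 = 11100000 → 3-byte char (#1). Advance 3.
Byte at offset 3: 0xF0 = 11110000 → 4-byte char (#2). Advance 4.
Byte at offset 7: 0xCF = 11001111 → 2-byte char (#3). Advance 2.
Byte at offset 9: 0xD1 = 11010001 → 2-byte char (#4). Advance 2.
Byte at offset 11: 0xC3 = 11000011 → 2-byte char (#5). Advance 2.
Byte at offset 13: 0xE8 = 11101000 → 3-byte char (#6). Advance 3.
Reached end at offset 16 after 6 code points.

6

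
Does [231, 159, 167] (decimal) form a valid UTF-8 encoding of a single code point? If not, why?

valid

Leading byte 0xE7 = 11100111 → 3-byte form.
Continuation bytes 0x9F=10011111, 0xA7=10100111 all match 10xxxxxx.
Decoded value 0x77E7 is ≥ 0x800 (shortest form) and not a surrogate.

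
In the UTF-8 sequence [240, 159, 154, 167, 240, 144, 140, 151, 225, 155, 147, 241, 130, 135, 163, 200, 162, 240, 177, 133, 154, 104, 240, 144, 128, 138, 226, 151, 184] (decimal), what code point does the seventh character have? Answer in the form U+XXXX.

U+0068

Offset 0: leading byte 0xF0 = 11110000 → 4-byte char #1 = F0 9F 9A A7.
Offset 4: leading byte 0xF0 = 11110000 → 4-byte char #2 = F0 90 8C 97.
Offset 8: leading byte 0xE1 = 11100001 → 3-byte char #3 = E1 9B 93.
Offset 11: leading byte 0xF1 = 11110001 → 4-byte char #4 = F1 82 87 A3.
Offset 15: leading byte 0xC8 = 11001000 → 2-byte char #5 = C8 A2.
Offset 17: leading byte 0xF0 = 11110000 → 4-byte char #6 = F0 B1 85 9A.
Offset 21: leading byte 0x68 = 01101000 → 1-byte char #7 = 68.
Leading byte 0x68 = 01101000 matches 0xxxxxxx → 1-byte sequence.
Byte 1: 0x68 = 01101000, payload 1101000 (7 bits).
Concatenate: 1101000 = 0x68 (7 bits → U+0068).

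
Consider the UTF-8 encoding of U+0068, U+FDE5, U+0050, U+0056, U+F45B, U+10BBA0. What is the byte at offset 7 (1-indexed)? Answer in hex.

0xEF

1-indexed offset 7 is 0-indexed offset 6.
U+0068 → 1-byte form 68 at offsets 0–0.
U+FDE5 → 3-byte form EF B7 A5 at offsets 1–3.
U+0050 → 1-byte form 50 at offsets 4–4.
U+0056 → 1-byte form 56 at offsets 5–5.
U+F45B → 3-byte form EF 91 9B at offsets 6–8.
Offset 6 falls in char 5's range; it's byte 1 of EF 91 9B = 0xEF.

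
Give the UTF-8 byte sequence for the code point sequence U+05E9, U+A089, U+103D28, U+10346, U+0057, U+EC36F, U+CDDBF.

D7 A9 EA 82 89 F4 83 B4 A8 F0 90 8D 86 57 F3 AC 8D AF F3 8D B6 BF

U+05E9: 2-byte form → D7 A9.
U+A089: 3-byte form → EA 82 89.
U+103D28: 4-byte form → F4 83 B4 A8.
U+10346: 4-byte form → F0 90 8D 86.
U+0057: 1-byte form → 57.
U+EC36F: 4-byte form → F3 AC 8D AF.
U+CDDBF: 4-byte form → F3 8D B6 BF.
Concatenated (22 bytes): D7 A9 EA 82 89 F4 83 B4 A8 F0 90 8D 86 57 F3 AC 8D AF F3 8D B6 BF.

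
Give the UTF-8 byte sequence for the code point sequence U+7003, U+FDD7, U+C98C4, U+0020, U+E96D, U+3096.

U+7003: 3-byte form → E7 80 83.
U+FDD7: 3-byte form → EF B7 97.
U+C98C4: 4-byte form → F3 89 A3 84.
U+0020: 1-byte form → 20.
U+E96D: 3-byte form → EE A5 AD.
U+3096: 3-byte form → E3 82 96.
Concatenated (17 bytes): E7 80 83 EF B7 97 F3 89 A3 84 20 EE A5 AD E3 82 96.

E7 80 83 EF B7 97 F3 89 A3 84 20 EE A5 AD E3 82 96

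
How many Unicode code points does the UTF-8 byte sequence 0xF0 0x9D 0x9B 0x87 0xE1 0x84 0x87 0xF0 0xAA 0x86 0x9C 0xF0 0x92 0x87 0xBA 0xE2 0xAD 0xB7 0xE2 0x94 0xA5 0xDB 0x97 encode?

7

Byte at offset 0: 0xF0 = 11110000 → 4-byte char (#1). Advance 4.
Byte at offset 4: 0xE1 = 11100001 → 3-byte char (#2). Advance 3.
Byte at offset 7: 0xF0 = 11110000 → 4-byte char (#3). Advance 4.
Byte at offset 11: 0xF0 = 11110000 → 4-byte char (#4). Advance 4.
Byte at offset 15: 0xE2 = 11100010 → 3-byte char (#5). Advance 3.
Byte at offset 18: 0xE2 = 11100010 → 3-byte char (#6). Advance 3.
Byte at offset 21: 0xDB = 11011011 → 2-byte char (#7). Advance 2.
Reached end at offset 23 after 7 code points.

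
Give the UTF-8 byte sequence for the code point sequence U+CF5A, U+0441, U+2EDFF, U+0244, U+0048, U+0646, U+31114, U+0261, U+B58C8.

EC BD 9A D1 81 F0 AE B7 BF C9 84 48 D9 86 F0 B1 84 94 C9 A1 F2 B5 A3 88

U+CF5A: 3-byte form → EC BD 9A.
U+0441: 2-byte form → D1 81.
U+2EDFF: 4-byte form → F0 AE B7 BF.
U+0244: 2-byte form → C9 84.
U+0048: 1-byte form → 48.
U+0646: 2-byte form → D9 86.
U+31114: 4-byte form → F0 B1 84 94.
U+0261: 2-byte form → C9 A1.
U+B58C8: 4-byte form → F2 B5 A3 88.
Concatenated (24 bytes): EC BD 9A D1 81 F0 AE B7 BF C9 84 48 D9 86 F0 B1 84 94 C9 A1 F2 B5 A3 88.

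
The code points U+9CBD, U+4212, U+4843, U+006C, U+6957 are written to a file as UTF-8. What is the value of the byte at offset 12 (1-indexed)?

1-indexed offset 12 is 0-indexed offset 11.
U+9CBD → 3-byte form E9 B2 BD at offsets 0–2.
U+4212 → 3-byte form E4 88 92 at offsets 3–5.
U+4843 → 3-byte form E4 A1 83 at offsets 6–8.
U+006C → 1-byte form 6C at offsets 9–9.
U+6957 → 3-byte form E6 A5 97 at offsets 10–12.
Offset 11 falls in char 5's range; it's byte 2 of E6 A5 97 = 0xA5.

0xA5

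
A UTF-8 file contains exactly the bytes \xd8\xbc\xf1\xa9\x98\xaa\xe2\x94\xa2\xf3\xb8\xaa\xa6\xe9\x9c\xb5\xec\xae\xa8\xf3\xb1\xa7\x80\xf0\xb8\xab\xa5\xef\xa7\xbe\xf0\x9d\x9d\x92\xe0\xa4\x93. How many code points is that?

Byte at offset 0: 0xD8 = 11011000 → 2-byte char (#1). Advance 2.
Byte at offset 2: 0xF1 = 11110001 → 4-byte char (#2). Advance 4.
Byte at offset 6: 0xE2 = 11100010 → 3-byte char (#3). Advance 3.
Byte at offset 9: 0xF3 = 11110011 → 4-byte char (#4). Advance 4.
Byte at offset 13: 0xE9 = 11101001 → 3-byte char (#5). Advance 3.
Byte at offset 16: 0xEC = 11101100 → 3-byte char (#6). Advance 3.
Byte at offset 19: 0xF3 = 11110011 → 4-byte char (#7). Advance 4.
Byte at offset 23: 0xF0 = 11110000 → 4-byte char (#8). Advance 4.
Byte at offset 27: 0xEF = 11101111 → 3-byte char (#9). Advance 3.
Byte at offset 30: 0xF0 = 11110000 → 4-byte char (#10). Advance 4.
Byte at offset 34: 0xE0 = 11100000 → 3-byte char (#11). Advance 3.
Reached end at offset 37 after 11 code points.

11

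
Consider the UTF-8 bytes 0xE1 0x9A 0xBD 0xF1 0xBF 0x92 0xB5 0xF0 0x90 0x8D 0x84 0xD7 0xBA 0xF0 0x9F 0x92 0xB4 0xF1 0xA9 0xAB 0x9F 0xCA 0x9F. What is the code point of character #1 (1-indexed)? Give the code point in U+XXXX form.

Offset 0: leading byte 0xE1 = 11100001 → 3-byte char #1 = E1 9A BD.
Leading byte 0xE1 = 11100001 matches 1110xxxx → 3-byte sequence.
Byte 1: 0xE1 = 11100001, payload 0001 (4 bits).
Byte 2: 0x9A = 10011010 (10xxxxxx ✓), payload 011010.
Byte 3: 0xBD = 10111101 (10xxxxxx ✓), payload 111101.
Concatenate: 0001011010111101 = 0x16BD (16 bits → U+16BD).

U+16BD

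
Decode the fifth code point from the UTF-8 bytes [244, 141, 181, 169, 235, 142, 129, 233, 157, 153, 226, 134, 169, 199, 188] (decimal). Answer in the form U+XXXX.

Offset 0: leading byte 0xF4 = 11110100 → 4-byte char #1 = F4 8D B5 A9.
Offset 4: leading byte 0xEB = 11101011 → 3-byte char #2 = EB 8E 81.
Offset 7: leading byte 0xE9 = 11101001 → 3-byte char #3 = E9 9D 99.
Offset 10: leading byte 0xE2 = 11100010 → 3-byte char #4 = E2 86 A9.
Offset 13: leading byte 0xC7 = 11000111 → 2-byte char #5 = C7 BC.
Leading byte 0xC7 = 11000111 matches 110xxxxx → 2-byte sequence.
Byte 1: 0xC7 = 11000111, payload 00111 (5 bits).
Byte 2: 0xBC = 10111100 (10xxxxxx ✓), payload 111100.
Concatenate: 00111111100 = 0x1FC (11 bits → U+01FC).

U+01FC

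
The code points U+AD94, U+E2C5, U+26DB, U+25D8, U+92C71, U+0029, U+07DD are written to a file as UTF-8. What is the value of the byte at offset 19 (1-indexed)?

1-indexed offset 19 is 0-indexed offset 18.
U+AD94 → 3-byte form EA B6 94 at offsets 0–2.
U+E2C5 → 3-byte form EE 8B 85 at offsets 3–5.
U+26DB → 3-byte form E2 9B 9B at offsets 6–8.
U+25D8 → 3-byte form E2 97 98 at offsets 9–11.
U+92C71 → 4-byte form F2 92 B1 B1 at offsets 12–15.
U+0029 → 1-byte form 29 at offsets 16–16.
U+07DD → 2-byte form DF 9D at offsets 17–18.
Offset 18 falls in char 7's range; it's byte 2 of DF 9D = 0x9D.

0x9D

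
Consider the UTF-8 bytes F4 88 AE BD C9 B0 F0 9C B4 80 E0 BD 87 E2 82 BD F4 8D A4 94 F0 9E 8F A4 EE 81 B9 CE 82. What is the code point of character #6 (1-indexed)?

U+10D914

Offset 0: leading byte 0xF4 = 11110100 → 4-byte char #1 = F4 88 AE BD.
Offset 4: leading byte 0xC9 = 11001001 → 2-byte char #2 = C9 B0.
Offset 6: leading byte 0xF0 = 11110000 → 4-byte char #3 = F0 9C B4 80.
Offset 10: leading byte 0xE0 = 11100000 → 3-byte char #4 = E0 BD 87.
Offset 13: leading byte 0xE2 = 11100010 → 3-byte char #5 = E2 82 BD.
Offset 16: leading byte 0xF4 = 11110100 → 4-byte char #6 = F4 8D A4 94.
Leading byte 0xF4 = 11110100 matches 11110xxx → 4-byte sequence.
Byte 1: 0xF4 = 11110100, payload 100 (3 bits).
Byte 2: 0x8D = 10001101 (10xxxxxx ✓), payload 001101.
Byte 3: 0xA4 = 10100100 (10xxxxxx ✓), payload 100100.
Byte 4: 0x94 = 10010100 (10xxxxxx ✓), payload 010100.
Concatenate: 100001101100100010100 = 0x10D914 (21 bits → U+10D914).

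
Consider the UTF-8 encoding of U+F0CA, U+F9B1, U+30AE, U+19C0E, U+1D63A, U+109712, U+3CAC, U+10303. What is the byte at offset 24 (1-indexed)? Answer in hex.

1-indexed offset 24 is 0-indexed offset 23.
U+F0CA → 3-byte form EF 83 8A at offsets 0–2.
U+F9B1 → 3-byte form EF A6 B1 at offsets 3–5.
U+30AE → 3-byte form E3 82 AE at offsets 6–8.
U+19C0E → 4-byte form F0 99 B0 8E at offsets 9–12.
U+1D63A → 4-byte form F0 9D 98 BA at offsets 13–16.
U+109712 → 4-byte form F4 89 9C 92 at offsets 17–20.
U+3CAC → 3-byte form E3 B2 AC at offsets 21–23.
Offset 23 falls in char 7's range; it's byte 3 of E3 B2 AC = 0xAC.

0xAC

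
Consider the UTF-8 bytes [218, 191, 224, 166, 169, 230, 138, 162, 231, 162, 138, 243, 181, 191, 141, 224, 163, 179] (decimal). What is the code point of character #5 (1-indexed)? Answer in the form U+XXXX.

U+F5FCD

Offset 0: leading byte 0xDA = 11011010 → 2-byte char #1 = DA BF.
Offset 2: leading byte 0xE0 = 11100000 → 3-byte char #2 = E0 A6 A9.
Offset 5: leading byte 0xE6 = 11100110 → 3-byte char #3 = E6 8A A2.
Offset 8: leading byte 0xE7 = 11100111 → 3-byte char #4 = E7 A2 8A.
Offset 11: leading byte 0xF3 = 11110011 → 4-byte char #5 = F3 B5 BF 8D.
Leading byte 0xF3 = 11110011 matches 11110xxx → 4-byte sequence.
Byte 1: 0xF3 = 11110011, payload 011 (3 bits).
Byte 2: 0xB5 = 10110101 (10xxxxxx ✓), payload 110101.
Byte 3: 0xBF = 10111111 (10xxxxxx ✓), payload 111111.
Byte 4: 0x8D = 10001101 (10xxxxxx ✓), payload 001101.
Concatenate: 011110101111111001101 = 0xF5FCD (21 bits → U+F5FCD).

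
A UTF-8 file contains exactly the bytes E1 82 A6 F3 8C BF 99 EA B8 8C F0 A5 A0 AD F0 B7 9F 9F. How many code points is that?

5

Byte at offset 0: 0xE1 = 11100001 → 3-byte char (#1). Advance 3.
Byte at offset 3: 0xF3 = 11110011 → 4-byte char (#2). Advance 4.
Byte at offset 7: 0xEA = 11101010 → 3-byte char (#3). Advance 3.
Byte at offset 10: 0xF0 = 11110000 → 4-byte char (#4). Advance 4.
Byte at offset 14: 0xF0 = 11110000 → 4-byte char (#5). Advance 4.
Reached end at offset 18 after 5 code points.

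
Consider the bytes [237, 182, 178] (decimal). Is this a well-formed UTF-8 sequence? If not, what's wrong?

invalid (encodes a surrogate (U+D800–U+DFFF))

Structurally a 3-byte sequence; payload = 0xDDB2.
But 0xDDB2 is in U+D800–U+DFFF, the surrogate range. Surrogates are not Unicode scalar values and are forbidden in UTF-8.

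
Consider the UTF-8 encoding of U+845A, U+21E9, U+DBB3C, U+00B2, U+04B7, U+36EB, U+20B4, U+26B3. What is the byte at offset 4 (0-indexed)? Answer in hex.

U+845A → 3-byte form E8 91 9A at offsets 0–2.
U+21E9 → 3-byte form E2 87 A9 at offsets 3–5.
Offset 4 falls in char 2's range; it's byte 2 of E2 87 A9 = 0x87.

0x87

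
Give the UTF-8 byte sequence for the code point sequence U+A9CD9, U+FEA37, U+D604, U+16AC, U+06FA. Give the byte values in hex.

F2 A9 B3 99 F3 BE A8 B7 ED 98 84 E1 9A AC DB BA

U+A9CD9: 4-byte form → F2 A9 B3 99.
U+FEA37: 4-byte form → F3 BE A8 B7.
U+D604: 3-byte form → ED 98 84.
U+16AC: 3-byte form → E1 9A AC.
U+06FA: 2-byte form → DB BA.
Concatenated (16 bytes): F2 A9 B3 99 F3 BE A8 B7 ED 98 84 E1 9A AC DB BA.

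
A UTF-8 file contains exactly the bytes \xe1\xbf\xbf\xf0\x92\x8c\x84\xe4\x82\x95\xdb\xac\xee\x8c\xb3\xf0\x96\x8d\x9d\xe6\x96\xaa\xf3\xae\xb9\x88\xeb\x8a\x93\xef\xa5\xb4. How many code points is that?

Byte at offset 0: 0xE1 = 11100001 → 3-byte char (#1). Advance 3.
Byte at offset 3: 0xF0 = 11110000 → 4-byte char (#2). Advance 4.
Byte at offset 7: 0xE4 = 11100100 → 3-byte char (#3). Advance 3.
Byte at offset 10: 0xDB = 11011011 → 2-byte char (#4). Advance 2.
Byte at offset 12: 0xEE = 11101110 → 3-byte char (#5). Advance 3.
Byte at offset 15: 0xF0 = 11110000 → 4-byte char (#6). Advance 4.
Byte at offset 19: 0xE6 = 11100110 → 3-byte char (#7). Advance 3.
Byte at offset 22: 0xF3 = 11110011 → 4-byte char (#8). Advance 4.
Byte at offset 26: 0xEB = 11101011 → 3-byte char (#9). Advance 3.
Byte at offset 29: 0xEF = 11101111 → 3-byte char (#10). Advance 3.
Reached end at offset 32 after 10 code points.

10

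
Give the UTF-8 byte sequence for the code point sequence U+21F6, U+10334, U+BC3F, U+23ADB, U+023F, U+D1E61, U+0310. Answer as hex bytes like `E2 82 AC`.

U+21F6: 3-byte form → E2 87 B6.
U+10334: 4-byte form → F0 90 8C B4.
U+BC3F: 3-byte form → EB B0 BF.
U+23ADB: 4-byte form → F0 A3 AB 9B.
U+023F: 2-byte form → C8 BF.
U+D1E61: 4-byte form → F3 91 B9 A1.
U+0310: 2-byte form → CC 90.
Concatenated (22 bytes): E2 87 B6 F0 90 8C B4 EB B0 BF F0 A3 AB 9B C8 BF F3 91 B9 A1 CC 90.

E2 87 B6 F0 90 8C B4 EB B0 BF F0 A3 AB 9B C8 BF F3 91 B9 A1 CC 90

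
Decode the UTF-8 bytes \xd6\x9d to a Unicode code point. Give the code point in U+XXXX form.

Leading byte 0xD6 = 11010110 matches 110xxxxx → 2-byte sequence.
Byte 1: 0xD6 = 11010110, payload 10110 (5 bits).
Byte 2: 0x9D = 10011101 (10xxxxxx ✓), payload 011101.
Concatenate: 10110011101 = 0x59D (11 bits → U+059D).

U+059D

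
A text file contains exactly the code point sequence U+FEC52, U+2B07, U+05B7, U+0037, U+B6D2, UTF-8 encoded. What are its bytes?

U+FEC52: 4-byte form → F3 BE B1 92.
U+2B07: 3-byte form → E2 AC 87.
U+05B7: 2-byte form → D6 B7.
U+0037: 1-byte form → 37.
U+B6D2: 3-byte form → EB 9B 92.
Concatenated (13 bytes): F3 BE B1 92 E2 AC 87 D6 B7 37 EB 9B 92.

F3 BE B1 92 E2 AC 87 D6 B7 37 EB 9B 92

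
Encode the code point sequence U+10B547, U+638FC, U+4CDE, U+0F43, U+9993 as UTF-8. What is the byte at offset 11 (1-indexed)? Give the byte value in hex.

0x9E

1-indexed offset 11 is 0-indexed offset 10.
U+10B547 → 4-byte form F4 8B 95 87 at offsets 0–3.
U+638FC → 4-byte form F1 A3 A3 BC at offsets 4–7.
U+4CDE → 3-byte form E4 B3 9E at offsets 8–10.
Offset 10 falls in char 3's range; it's byte 3 of E4 B3 9E = 0x9E.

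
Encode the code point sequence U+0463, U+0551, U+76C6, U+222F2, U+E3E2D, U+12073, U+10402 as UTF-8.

D1 A3 D5 91 E7 9B 86 F0 A2 8B B2 F3 A3 B8 AD F0 92 81 B3 F0 90 90 82

U+0463: 2-byte form → D1 A3.
U+0551: 2-byte form → D5 91.
U+76C6: 3-byte form → E7 9B 86.
U+222F2: 4-byte form → F0 A2 8B B2.
U+E3E2D: 4-byte form → F3 A3 B8 AD.
U+12073: 4-byte form → F0 92 81 B3.
U+10402: 4-byte form → F0 90 90 82.
Concatenated (23 bytes): D1 A3 D5 91 E7 9B 86 F0 A2 8B B2 F3 A3 B8 AD F0 92 81 B3 F0 90 90 82.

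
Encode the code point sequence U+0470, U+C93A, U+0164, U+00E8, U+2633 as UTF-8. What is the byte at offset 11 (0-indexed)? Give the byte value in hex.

U+0470 → 2-byte form D1 B0 at offsets 0–1.
U+C93A → 3-byte form EC A4 BA at offsets 2–4.
U+0164 → 2-byte form C5 A4 at offsets 5–6.
U+00E8 → 2-byte form C3 A8 at offsets 7–8.
U+2633 → 3-byte form E2 98 B3 at offsets 9–11.
Offset 11 falls in char 5's range; it's byte 3 of E2 98 B3 = 0xB3.

0xB3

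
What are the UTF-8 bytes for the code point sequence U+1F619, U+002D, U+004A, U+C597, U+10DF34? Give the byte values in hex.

U+1F619: 4-byte form → F0 9F 98 99.
U+002D: 1-byte form → 2D.
U+004A: 1-byte form → 4A.
U+C597: 3-byte form → EC 96 97.
U+10DF34: 4-byte form → F4 8D BC B4.
Concatenated (13 bytes): F0 9F 98 99 2D 4A EC 96 97 F4 8D BC B4.

F0 9F 98 99 2D 4A EC 96 97 F4 8D BC B4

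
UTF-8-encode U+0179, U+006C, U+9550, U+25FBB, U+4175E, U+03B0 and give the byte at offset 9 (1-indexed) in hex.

0xBE

1-indexed offset 9 is 0-indexed offset 8.
U+0179 → 2-byte form C5 B9 at offsets 0–1.
U+006C → 1-byte form 6C at offsets 2–2.
U+9550 → 3-byte form E9 95 90 at offsets 3–5.
U+25FBB → 4-byte form F0 A5 BE BB at offsets 6–9.
Offset 8 falls in char 4's range; it's byte 3 of F0 A5 BE BB = 0xBE.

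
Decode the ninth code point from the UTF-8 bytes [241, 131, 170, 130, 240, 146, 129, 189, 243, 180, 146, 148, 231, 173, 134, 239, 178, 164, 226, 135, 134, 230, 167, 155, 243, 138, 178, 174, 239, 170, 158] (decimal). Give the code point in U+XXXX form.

Offset 0: leading byte 0xF1 = 11110001 → 4-byte char #1 = F1 83 AA 82.
Offset 4: leading byte 0xF0 = 11110000 → 4-byte char #2 = F0 92 81 BD.
Offset 8: leading byte 0xF3 = 11110011 → 4-byte char #3 = F3 B4 92 94.
Offset 12: leading byte 0xE7 = 11100111 → 3-byte char #4 = E7 AD 86.
Offset 15: leading byte 0xEF = 11101111 → 3-byte char #5 = EF B2 A4.
Offset 18: leading byte 0xE2 = 11100010 → 3-byte char #6 = E2 87 86.
Offset 21: leading byte 0xE6 = 11100110 → 3-byte char #7 = E6 A7 9B.
Offset 24: leading byte 0xF3 = 11110011 → 4-byte char #8 = F3 8A B2 AE.
Offset 28: leading byte 0xEF = 11101111 → 3-byte char #9 = EF AA 9E.
Leading byte 0xEF = 11101111 matches 1110xxxx → 3-byte sequence.
Byte 1: 0xEF = 11101111, payload 1111 (4 bits).
Byte 2: 0xAA = 10101010 (10xxxxxx ✓), payload 101010.
Byte 3: 0x9E = 10011110 (10xxxxxx ✓), payload 011110.
Concatenate: 1111101010011110 = 0xFA9E (16 bits → U+FA9E).

U+FA9E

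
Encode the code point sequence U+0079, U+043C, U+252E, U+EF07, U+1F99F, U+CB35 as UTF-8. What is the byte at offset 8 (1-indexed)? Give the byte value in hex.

1-indexed offset 8 is 0-indexed offset 7.
U+0079 → 1-byte form 79 at offsets 0–0.
U+043C → 2-byte form D0 BC at offsets 1–2.
U+252E → 3-byte form E2 94 AE at offsets 3–5.
U+EF07 → 3-byte form EE BC 87 at offsets 6–8.
Offset 7 falls in char 4's range; it's byte 2 of EE BC 87 = 0xBC.

0xBC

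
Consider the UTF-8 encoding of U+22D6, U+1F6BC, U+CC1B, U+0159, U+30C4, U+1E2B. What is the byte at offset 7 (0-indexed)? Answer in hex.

0xEC

U+22D6 → 3-byte form E2 8B 96 at offsets 0–2.
U+1F6BC → 4-byte form F0 9F 9A BC at offsets 3–6.
U+CC1B → 3-byte form EC B0 9B at offsets 7–9.
Offset 7 falls in char 3's range; it's byte 1 of EC B0 9B = 0xEC.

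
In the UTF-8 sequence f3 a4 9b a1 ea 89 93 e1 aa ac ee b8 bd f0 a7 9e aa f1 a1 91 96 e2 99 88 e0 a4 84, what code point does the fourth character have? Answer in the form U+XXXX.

Offset 0: leading byte 0xF3 = 11110011 → 4-byte char #1 = F3 A4 9B A1.
Offset 4: leading byte 0xEA = 11101010 → 3-byte char #2 = EA 89 93.
Offset 7: leading byte 0xE1 = 11100001 → 3-byte char #3 = E1 AA AC.
Offset 10: leading byte 0xEE = 11101110 → 3-byte char #4 = EE B8 BD.
Leading byte 0xEE = 11101110 matches 1110xxxx → 3-byte sequence.
Byte 1: 0xEE = 11101110, payload 1110 (4 bits).
Byte 2: 0xB8 = 10111000 (10xxxxxx ✓), payload 111000.
Byte 3: 0xBD = 10111101 (10xxxxxx ✓), payload 111101.
Concatenate: 1110111000111101 = 0xEE3D (16 bits → U+EE3D).

U+EE3D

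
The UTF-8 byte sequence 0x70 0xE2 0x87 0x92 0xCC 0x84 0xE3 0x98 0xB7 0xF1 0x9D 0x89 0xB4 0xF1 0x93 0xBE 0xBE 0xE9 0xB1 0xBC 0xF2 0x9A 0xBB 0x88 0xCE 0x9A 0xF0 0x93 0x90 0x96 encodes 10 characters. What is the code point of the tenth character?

Offset 0: leading byte 0x70 = 01110000 → 1-byte char #1 = 70.
Offset 1: leading byte 0xE2 = 11100010 → 3-byte char #2 = E2 87 92.
Offset 4: leading byte 0xCC = 11001100 → 2-byte char #3 = CC 84.
Offset 6: leading byte 0xE3 = 11100011 → 3-byte char #4 = E3 98 B7.
Offset 9: leading byte 0xF1 = 11110001 → 4-byte char #5 = F1 9D 89 B4.
Offset 13: leading byte 0xF1 = 11110001 → 4-byte char #6 = F1 93 BE BE.
Offset 17: leading byte 0xE9 = 11101001 → 3-byte char #7 = E9 B1 BC.
Offset 20: leading byte 0xF2 = 11110010 → 4-byte char #8 = F2 9A BB 88.
Offset 24: leading byte 0xCE = 11001110 → 2-byte char #9 = CE 9A.
Offset 26: leading byte 0xF0 = 11110000 → 4-byte char #10 = F0 93 90 96.
Leading byte 0xF0 = 11110000 matches 11110xxx → 4-byte sequence.
Byte 1: 0xF0 = 11110000, payload 000 (3 bits).
Byte 2: 0x93 = 10010011 (10xxxxxx ✓), payload 010011.
Byte 3: 0x90 = 10010000 (10xxxxxx ✓), payload 010000.
Byte 4: 0x96 = 10010110 (10xxxxxx ✓), payload 010110.
Concatenate: 000010011010000010110 = 0x13416 (21 bits → U+13416).

U+13416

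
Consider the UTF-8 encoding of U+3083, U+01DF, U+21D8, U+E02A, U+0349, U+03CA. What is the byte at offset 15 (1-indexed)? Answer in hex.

0x8A

1-indexed offset 15 is 0-indexed offset 14.
U+3083 → 3-byte form E3 82 83 at offsets 0–2.
U+01DF → 2-byte form C7 9F at offsets 3–4.
U+21D8 → 3-byte form E2 87 98 at offsets 5–7.
U+E02A → 3-byte form EE 80 AA at offsets 8–10.
U+0349 → 2-byte form CD 89 at offsets 11–12.
U+03CA → 2-byte form CF 8A at offsets 13–14.
Offset 14 falls in char 6's range; it's byte 2 of CF 8A = 0x8A.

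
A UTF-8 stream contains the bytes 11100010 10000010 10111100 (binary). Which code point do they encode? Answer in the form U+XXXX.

Leading byte 0xE2 = 11100010 matches 1110xxxx → 3-byte sequence.
Byte 1: 0xE2 = 11100010, payload 0010 (4 bits).
Byte 2: 0x82 = 10000010 (10xxxxxx ✓), payload 000010.
Byte 3: 0xBC = 10111100 (10xxxxxx ✓), payload 111100.
Concatenate: 0010000010111100 = 0x20BC (16 bits → U+20BC).

U+20BC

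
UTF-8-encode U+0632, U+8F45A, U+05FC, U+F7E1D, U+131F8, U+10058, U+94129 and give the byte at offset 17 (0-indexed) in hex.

0x90

U+0632 → 2-byte form D8 B2 at offsets 0–1.
U+8F45A → 4-byte form F2 8F 91 9A at offsets 2–5.
U+05FC → 2-byte form D7 BC at offsets 6–7.
U+F7E1D → 4-byte form F3 B7 B8 9D at offsets 8–11.
U+131F8 → 4-byte form F0 93 87 B8 at offsets 12–15.
U+10058 → 4-byte form F0 90 81 98 at offsets 16–19.
Offset 17 falls in char 6's range; it's byte 2 of F0 90 81 98 = 0x90.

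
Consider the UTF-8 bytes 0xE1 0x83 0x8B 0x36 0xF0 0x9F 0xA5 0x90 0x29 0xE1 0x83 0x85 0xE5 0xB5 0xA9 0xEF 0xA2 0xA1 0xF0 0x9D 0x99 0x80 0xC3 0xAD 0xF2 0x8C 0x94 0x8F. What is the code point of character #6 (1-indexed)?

Offset 0: leading byte 0xE1 = 11100001 → 3-byte char #1 = E1 83 8B.
Offset 3: leading byte 0x36 = 00110110 → 1-byte char #2 = 36.
Offset 4: leading byte 0xF0 = 11110000 → 4-byte char #3 = F0 9F A5 90.
Offset 8: leading byte 0x29 = 00101001 → 1-byte char #4 = 29.
Offset 9: leading byte 0xE1 = 11100001 → 3-byte char #5 = E1 83 85.
Offset 12: leading byte 0xE5 = 11100101 → 3-byte char #6 = E5 B5 A9.
Leading byte 0xE5 = 11100101 matches 1110xxxx → 3-byte sequence.
Byte 1: 0xE5 = 11100101, payload 0101 (4 bits).
Byte 2: 0xB5 = 10110101 (10xxxxxx ✓), payload 110101.
Byte 3: 0xA9 = 10101001 (10xxxxxx ✓), payload 101001.
Concatenate: 0101110101101001 = 0x5D69 (16 bits → U+5D69).

U+5D69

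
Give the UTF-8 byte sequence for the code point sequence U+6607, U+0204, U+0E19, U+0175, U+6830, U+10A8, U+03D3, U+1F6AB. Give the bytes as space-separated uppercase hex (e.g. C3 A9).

U+6607: 3-byte form → E6 98 87.
U+0204: 2-byte form → C8 84.
U+0E19: 3-byte form → E0 B8 99.
U+0175: 2-byte form → C5 B5.
U+6830: 3-byte form → E6 A0 B0.
U+10A8: 3-byte form → E1 82 A8.
U+03D3: 2-byte form → CF 93.
U+1F6AB: 4-byte form → F0 9F 9A AB.
Concatenated (22 bytes): E6 98 87 C8 84 E0 B8 99 C5 B5 E6 A0 B0 E1 82 A8 CF 93 F0 9F 9A AB.

E6 98 87 C8 84 E0 B8 99 C5 B5 E6 A0 B0 E1 82 A8 CF 93 F0 9F 9A AB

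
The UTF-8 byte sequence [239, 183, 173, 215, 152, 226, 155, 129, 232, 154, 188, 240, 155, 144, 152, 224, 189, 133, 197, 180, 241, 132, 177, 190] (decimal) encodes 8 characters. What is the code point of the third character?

Offset 0: leading byte 0xEF = 11101111 → 3-byte char #1 = EF B7 AD.
Offset 3: leading byte 0xD7 = 11010111 → 2-byte char #2 = D7 98.
Offset 5: leading byte 0xE2 = 11100010 → 3-byte char #3 = E2 9B 81.
Leading byte 0xE2 = 11100010 matches 1110xxxx → 3-byte sequence.
Byte 1: 0xE2 = 11100010, payload 0010 (4 bits).
Byte 2: 0x9B = 10011011 (10xxxxxx ✓), payload 011011.
Byte 3: 0x81 = 10000001 (10xxxxxx ✓), payload 000001.
Concatenate: 0010011011000001 = 0x26C1 (16 bits → U+26C1).

U+26C1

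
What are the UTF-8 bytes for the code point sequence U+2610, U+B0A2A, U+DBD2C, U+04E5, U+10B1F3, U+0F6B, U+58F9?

U+2610: 3-byte form → E2 98 90.
U+B0A2A: 4-byte form → F2 B0 A8 AA.
U+DBD2C: 4-byte form → F3 9B B4 AC.
U+04E5: 2-byte form → D3 A5.
U+10B1F3: 4-byte form → F4 8B 87 B3.
U+0F6B: 3-byte form → E0 BD AB.
U+58F9: 3-byte form → E5 A3 B9.
Concatenated (23 bytes): E2 98 90 F2 B0 A8 AA F3 9B B4 AC D3 A5 F4 8B 87 B3 E0 BD AB E5 A3 B9.

E2 98 90 F2 B0 A8 AA F3 9B B4 AC D3 A5 F4 8B 87 B3 E0 BD AB E5 A3 B9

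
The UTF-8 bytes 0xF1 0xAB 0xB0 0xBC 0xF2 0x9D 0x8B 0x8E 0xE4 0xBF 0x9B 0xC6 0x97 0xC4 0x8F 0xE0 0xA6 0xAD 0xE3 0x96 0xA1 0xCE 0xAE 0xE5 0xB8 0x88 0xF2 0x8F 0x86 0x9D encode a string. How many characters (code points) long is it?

10

Byte at offset 0: 0xF1 = 11110001 → 4-byte char (#1). Advance 4.
Byte at offset 4: 0xF2 = 11110010 → 4-byte char (#2). Advance 4.
Byte at offset 8: 0xE4 = 11100100 → 3-byte char (#3). Advance 3.
Byte at offset 11: 0xC6 = 11000110 → 2-byte char (#4). Advance 2.
Byte at offset 13: 0xC4 = 11000100 → 2-byte char (#5). Advance 2.
Byte at offset 15: 0xE0 = 11100000 → 3-byte char (#6). Advance 3.
Byte at offset 18: 0xE3 = 11100011 → 3-byte char (#7). Advance 3.
Byte at offset 21: 0xCE = 11001110 → 2-byte char (#8). Advance 2.
Byte at offset 23: 0xE5 = 11100101 → 3-byte char (#9). Advance 3.
Byte at offset 26: 0xF2 = 11110010 → 4-byte char (#10). Advance 4.
Reached end at offset 30 after 10 code points.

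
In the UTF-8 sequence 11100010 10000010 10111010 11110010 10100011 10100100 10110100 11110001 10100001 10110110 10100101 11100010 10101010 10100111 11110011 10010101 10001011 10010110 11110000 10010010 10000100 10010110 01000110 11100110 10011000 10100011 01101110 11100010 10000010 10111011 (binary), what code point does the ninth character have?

Offset 0: leading byte 0xE2 = 11100010 → 3-byte char #1 = E2 82 BA.
Offset 3: leading byte 0xF2 = 11110010 → 4-byte char #2 = F2 A3 A4 B4.
Offset 7: leading byte 0xF1 = 11110001 → 4-byte char #3 = F1 A1 B6 A5.
Offset 11: leading byte 0xE2 = 11100010 → 3-byte char #4 = E2 AA A7.
Offset 14: leading byte 0xF3 = 11110011 → 4-byte char #5 = F3 95 8B 96.
Offset 18: leading byte 0xF0 = 11110000 → 4-byte char #6 = F0 92 84 96.
Offset 22: leading byte 0x46 = 01000110 → 1-byte char #7 = 46.
Offset 23: leading byte 0xE6 = 11100110 → 3-byte char #8 = E6 98 A3.
Offset 26: leading byte 0x6E = 01101110 → 1-byte char #9 = 6E.
Leading byte 0x6E = 01101110 matches 0xxxxxxx → 1-byte sequence.
Byte 1: 0x6E = 01101110, payload 1101110 (7 bits).
Concatenate: 1101110 = 0x6E (7 bits → U+006E).

U+006E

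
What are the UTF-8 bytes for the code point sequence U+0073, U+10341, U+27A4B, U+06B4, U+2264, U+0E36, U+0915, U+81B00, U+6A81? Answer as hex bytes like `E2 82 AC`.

U+0073: 1-byte form → 73.
U+10341: 4-byte form → F0 90 8D 81.
U+27A4B: 4-byte form → F0 A7 A9 8B.
U+06B4: 2-byte form → DA B4.
U+2264: 3-byte form → E2 89 A4.
U+0E36: 3-byte form → E0 B8 B6.
U+0915: 3-byte form → E0 A4 95.
U+81B00: 4-byte form → F2 81 AC 80.
U+6A81: 3-byte form → E6 AA 81.
Concatenated (27 bytes): 73 F0 90 8D 81 F0 A7 A9 8B DA B4 E2 89 A4 E0 B8 B6 E0 A4 95 F2 81 AC 80 E6 AA 81.

73 F0 90 8D 81 F0 A7 A9 8B DA B4 E2 89 A4 E0 B8 B6 E0 A4 95 F2 81 AC 80 E6 AA 81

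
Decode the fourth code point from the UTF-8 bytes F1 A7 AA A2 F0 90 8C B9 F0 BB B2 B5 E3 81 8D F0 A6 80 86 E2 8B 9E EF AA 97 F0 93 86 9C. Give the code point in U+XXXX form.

U+304D

Offset 0: leading byte 0xF1 = 11110001 → 4-byte char #1 = F1 A7 AA A2.
Offset 4: leading byte 0xF0 = 11110000 → 4-byte char #2 = F0 90 8C B9.
Offset 8: leading byte 0xF0 = 11110000 → 4-byte char #3 = F0 BB B2 B5.
Offset 12: leading byte 0xE3 = 11100011 → 3-byte char #4 = E3 81 8D.
Leading byte 0xE3 = 11100011 matches 1110xxxx → 3-byte sequence.
Byte 1: 0xE3 = 11100011, payload 0011 (4 bits).
Byte 2: 0x81 = 10000001 (10xxxxxx ✓), payload 000001.
Byte 3: 0x8D = 10001101 (10xxxxxx ✓), payload 001101.
Concatenate: 0011000001001101 = 0x304D (16 bits → U+304D).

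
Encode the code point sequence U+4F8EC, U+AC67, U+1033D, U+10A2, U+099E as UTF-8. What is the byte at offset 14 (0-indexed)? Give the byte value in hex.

0xE0

U+4F8EC → 4-byte form F1 8F A3 AC at offsets 0–3.
U+AC67 → 3-byte form EA B1 A7 at offsets 4–6.
U+1033D → 4-byte form F0 90 8C BD at offsets 7–10.
U+10A2 → 3-byte form E1 82 A2 at offsets 11–13.
U+099E → 3-byte form E0 A6 9E at offsets 14–16.
Offset 14 falls in char 5's range; it's byte 1 of E0 A6 9E = 0xE0.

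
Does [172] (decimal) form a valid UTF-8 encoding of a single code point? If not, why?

invalid (continuation byte with no leading byte)

Byte 0xAC = 10101100 has the form 10xxxxxx — a continuation byte — but there is no preceding leading byte.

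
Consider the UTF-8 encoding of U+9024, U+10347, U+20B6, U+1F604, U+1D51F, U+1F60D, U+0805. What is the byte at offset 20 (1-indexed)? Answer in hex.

0x9F

1-indexed offset 20 is 0-indexed offset 19.
U+9024 → 3-byte form E9 80 A4 at offsets 0–2.
U+10347 → 4-byte form F0 90 8D 87 at offsets 3–6.
U+20B6 → 3-byte form E2 82 B6 at offsets 7–9.
U+1F604 → 4-byte form F0 9F 98 84 at offsets 10–13.
U+1D51F → 4-byte form F0 9D 94 9F at offsets 14–17.
U+1F60D → 4-byte form F0 9F 98 8D at offsets 18–21.
Offset 19 falls in char 6's range; it's byte 2 of F0 9F 98 8D = 0x9F.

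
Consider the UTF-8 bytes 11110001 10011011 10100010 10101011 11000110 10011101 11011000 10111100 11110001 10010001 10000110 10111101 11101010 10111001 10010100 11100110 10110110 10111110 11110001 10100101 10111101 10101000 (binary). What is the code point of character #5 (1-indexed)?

Offset 0: leading byte 0xF1 = 11110001 → 4-byte char #1 = F1 9B A2 AB.
Offset 4: leading byte 0xC6 = 11000110 → 2-byte char #2 = C6 9D.
Offset 6: leading byte 0xD8 = 11011000 → 2-byte char #3 = D8 BC.
Offset 8: leading byte 0xF1 = 11110001 → 4-byte char #4 = F1 91 86 BD.
Offset 12: leading byte 0xEA = 11101010 → 3-byte char #5 = EA B9 94.
Leading byte 0xEA = 11101010 matches 1110xxxx → 3-byte sequence.
Byte 1: 0xEA = 11101010, payload 1010 (4 bits).
Byte 2: 0xB9 = 10111001 (10xxxxxx ✓), payload 111001.
Byte 3: 0x94 = 10010100 (10xxxxxx ✓), payload 010100.
Concatenate: 1010111001010100 = 0xAE54 (16 bits → U+AE54).

U+AE54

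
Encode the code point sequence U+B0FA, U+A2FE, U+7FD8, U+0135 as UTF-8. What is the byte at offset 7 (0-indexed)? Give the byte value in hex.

U+B0FA → 3-byte form EB 83 BA at offsets 0–2.
U+A2FE → 3-byte form EA 8B BE at offsets 3–5.
U+7FD8 → 3-byte form E7 BF 98 at offsets 6–8.
Offset 7 falls in char 3's range; it's byte 2 of E7 BF 98 = 0xBF.

0xBF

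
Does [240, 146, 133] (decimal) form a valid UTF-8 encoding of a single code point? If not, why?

invalid (sequence truncated)

Leading byte 0xF0 = 11110000 → 4-byte form, but only 3 bytes are present.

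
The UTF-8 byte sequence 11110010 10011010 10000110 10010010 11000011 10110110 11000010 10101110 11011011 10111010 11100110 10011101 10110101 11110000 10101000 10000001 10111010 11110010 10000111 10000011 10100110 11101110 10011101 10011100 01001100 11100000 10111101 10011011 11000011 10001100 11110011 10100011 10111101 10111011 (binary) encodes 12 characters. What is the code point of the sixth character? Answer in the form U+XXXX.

U+2807A

Offset 0: leading byte 0xF2 = 11110010 → 4-byte char #1 = F2 9A 86 92.
Offset 4: leading byte 0xC3 = 11000011 → 2-byte char #2 = C3 B6.
Offset 6: leading byte 0xC2 = 11000010 → 2-byte char #3 = C2 AE.
Offset 8: leading byte 0xDB = 11011011 → 2-byte char #4 = DB BA.
Offset 10: leading byte 0xE6 = 11100110 → 3-byte char #5 = E6 9D B5.
Offset 13: leading byte 0xF0 = 11110000 → 4-byte char #6 = F0 A8 81 BA.
Leading byte 0xF0 = 11110000 matches 11110xxx → 4-byte sequence.
Byte 1: 0xF0 = 11110000, payload 000 (3 bits).
Byte 2: 0xA8 = 10101000 (10xxxxxx ✓), payload 101000.
Byte 3: 0x81 = 10000001 (10xxxxxx ✓), payload 000001.
Byte 4: 0xBA = 10111010 (10xxxxxx ✓), payload 111010.
Concatenate: 000101000000001111010 = 0x2807A (21 bits → U+2807A).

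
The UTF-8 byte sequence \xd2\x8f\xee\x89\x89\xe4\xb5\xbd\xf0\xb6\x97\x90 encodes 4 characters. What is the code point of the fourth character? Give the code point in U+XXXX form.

U+365D0

Offset 0: leading byte 0xD2 = 11010010 → 2-byte char #1 = D2 8F.
Offset 2: leading byte 0xEE = 11101110 → 3-byte char #2 = EE 89 89.
Offset 5: leading byte 0xE4 = 11100100 → 3-byte char #3 = E4 B5 BD.
Offset 8: leading byte 0xF0 = 11110000 → 4-byte char #4 = F0 B6 97 90.
Leading byte 0xF0 = 11110000 matches 11110xxx → 4-byte sequence.
Byte 1: 0xF0 = 11110000, payload 000 (3 bits).
Byte 2: 0xB6 = 10110110 (10xxxxxx ✓), payload 110110.
Byte 3: 0x97 = 10010111 (10xxxxxx ✓), payload 010111.
Byte 4: 0x90 = 10010000 (10xxxxxx ✓), payload 010000.
Concatenate: 000110110010111010000 = 0x365D0 (21 bits → U+365D0).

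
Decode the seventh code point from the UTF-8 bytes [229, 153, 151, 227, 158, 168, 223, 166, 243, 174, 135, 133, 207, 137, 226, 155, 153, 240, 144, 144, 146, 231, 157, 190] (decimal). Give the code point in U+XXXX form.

Offset 0: leading byte 0xE5 = 11100101 → 3-byte char #1 = E5 99 97.
Offset 3: leading byte 0xE3 = 11100011 → 3-byte char #2 = E3 9E A8.
Offset 6: leading byte 0xDF = 11011111 → 2-byte char #3 = DF A6.
Offset 8: leading byte 0xF3 = 11110011 → 4-byte char #4 = F3 AE 87 85.
Offset 12: leading byte 0xCF = 11001111 → 2-byte char #5 = CF 89.
Offset 14: leading byte 0xE2 = 11100010 → 3-byte char #6 = E2 9B 99.
Offset 17: leading byte 0xF0 = 11110000 → 4-byte char #7 = F0 90 90 92.
Leading byte 0xF0 = 11110000 matches 11110xxx → 4-byte sequence.
Byte 1: 0xF0 = 11110000, payload 000 (3 bits).
Byte 2: 0x90 = 10010000 (10xxxxxx ✓), payload 010000.
Byte 3: 0x90 = 10010000 (10xxxxxx ✓), payload 010000.
Byte 4: 0x92 = 10010010 (10xxxxxx ✓), payload 010010.
Concatenate: 000010000010000010010 = 0x10412 (21 bits → U+10412).

U+10412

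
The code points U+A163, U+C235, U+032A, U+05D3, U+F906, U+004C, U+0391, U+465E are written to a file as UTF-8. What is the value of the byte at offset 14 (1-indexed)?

1-indexed offset 14 is 0-indexed offset 13.
U+A163 → 3-byte form EA 85 A3 at offsets 0–2.
U+C235 → 3-byte form EC 88 B5 at offsets 3–5.
U+032A → 2-byte form CC AA at offsets 6–7.
U+05D3 → 2-byte form D7 93 at offsets 8–9.
U+F906 → 3-byte form EF A4 86 at offsets 10–12.
U+004C → 1-byte form 4C at offsets 13–13.
Offset 13 falls in char 6's range; it's byte 1 of 4C = 0x4C.

0x4C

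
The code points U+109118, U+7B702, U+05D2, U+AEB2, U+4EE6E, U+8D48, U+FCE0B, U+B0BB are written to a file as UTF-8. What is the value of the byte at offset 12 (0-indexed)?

0xB2

U+109118 → 4-byte form F4 89 84 98 at offsets 0–3.
U+7B702 → 4-byte form F1 BB 9C 82 at offsets 4–7.
U+05D2 → 2-byte form D7 92 at offsets 8–9.
U+AEB2 → 3-byte form EA BA B2 at offsets 10–12.
Offset 12 falls in char 4's range; it's byte 3 of EA BA B2 = 0xB2.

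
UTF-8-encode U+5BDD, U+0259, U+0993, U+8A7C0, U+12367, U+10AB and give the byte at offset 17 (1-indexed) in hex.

0xE1

1-indexed offset 17 is 0-indexed offset 16.
U+5BDD → 3-byte form E5 AF 9D at offsets 0–2.
U+0259 → 2-byte form C9 99 at offsets 3–4.
U+0993 → 3-byte form E0 A6 93 at offsets 5–7.
U+8A7C0 → 4-byte form F2 8A 9F 80 at offsets 8–11.
U+12367 → 4-byte form F0 92 8D A7 at offsets 12–15.
U+10AB → 3-byte form E1 82 AB at offsets 16–18.
Offset 16 falls in char 6's range; it's byte 1 of E1 82 AB = 0xE1.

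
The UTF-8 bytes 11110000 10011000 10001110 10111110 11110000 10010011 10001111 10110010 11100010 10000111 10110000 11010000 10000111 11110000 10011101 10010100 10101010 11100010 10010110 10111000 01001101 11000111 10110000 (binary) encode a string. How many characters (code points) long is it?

Byte at offset 0: 0xF0 = 11110000 → 4-byte char (#1). Advance 4.
Byte at offset 4: 0xF0 = 11110000 → 4-byte char (#2). Advance 4.
Byte at offset 8: 0xE2 = 11100010 → 3-byte char (#3). Advance 3.
Byte at offset 11: 0xD0 = 11010000 → 2-byte char (#4). Advance 2.
Byte at offset 13: 0xF0 = 11110000 → 4-byte char (#5). Advance 4.
Byte at offset 17: 0xE2 = 11100010 → 3-byte char (#6). Advance 3.
Byte at offset 20: 0x4D = 01001101 → 1-byte char (#7). Advance 1.
Byte at offset 21: 0xC7 = 11000111 → 2-byte char (#8). Advance 2.
Reached end at offset 23 after 8 code points.

8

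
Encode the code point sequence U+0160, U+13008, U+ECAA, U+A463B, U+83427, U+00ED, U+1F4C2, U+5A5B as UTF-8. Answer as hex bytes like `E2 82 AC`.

U+0160: 2-byte form → C5 A0.
U+13008: 4-byte form → F0 93 80 88.
U+ECAA: 3-byte form → EE B2 AA.
U+A463B: 4-byte form → F2 A4 98 BB.
U+83427: 4-byte form → F2 83 90 A7.
U+00ED: 2-byte form → C3 AD.
U+1F4C2: 4-byte form → F0 9F 93 82.
U+5A5B: 3-byte form → E5 A9 9B.
Concatenated (26 bytes): C5 A0 F0 93 80 88 EE B2 AA F2 A4 98 BB F2 83 90 A7 C3 AD F0 9F 93 82 E5 A9 9B.

C5 A0 F0 93 80 88 EE B2 AA F2 A4 98 BB F2 83 90 A7 C3 AD F0 9F 93 82 E5 A9 9B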